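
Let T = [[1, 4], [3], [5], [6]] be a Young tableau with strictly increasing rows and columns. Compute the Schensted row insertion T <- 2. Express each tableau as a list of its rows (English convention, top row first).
[[1, 2], [3, 4], [5], [6]]

In row 1, 2 replaces 4 (the leftmost entry greater than 2); 4 is bumped to row 2. 4 is appended to row 2. The new tableau is [[1, 2], [3, 4], [5], [6]].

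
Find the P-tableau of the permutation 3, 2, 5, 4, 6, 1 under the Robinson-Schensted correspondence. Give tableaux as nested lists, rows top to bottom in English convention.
Insert 3: appended to row 1. P = [[3]].
Insert 2: 2 bumps 3 from row 1; 3 starts row 2. P = [[2], [3]].
Insert 5: appended to row 1. P = [[2, 5], [3]].
Insert 4: 4 bumps 5 from row 1; 5 appends to row 2. P = [[2, 4], [3, 5]].
Insert 6: appended to row 1. P = [[2, 4, 6], [3, 5]].
Insert 1: 1 bumps 2 from row 1; 2 bumps 3 from row 2; 3 starts row 3. P = [[1, 4, 6], [2, 5], [3]].

So P = [[1, 4, 6], [2, 5], [3]].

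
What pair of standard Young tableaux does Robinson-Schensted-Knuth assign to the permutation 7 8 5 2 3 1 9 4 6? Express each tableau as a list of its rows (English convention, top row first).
P = [[1, 3, 4, 6], [2, 8, 9], [5], [7]], Q = [[1, 2, 7, 9], [3, 5, 8], [4], [6]]

Insert each entry of the permutation into P by Schensted row insertion, recording in Q the position of each new cell.

After inserting 7: P = [[7]].
After inserting 8: P = [[7, 8]].
After inserting 5: P = [[5, 8], [7]].
After inserting 2: P = [[2, 8], [5], [7]].
After inserting 3: P = [[2, 3], [5, 8], [7]].
After inserting 1: P = [[1, 3], [2, 8], [5], [7]].
After inserting 9: P = [[1, 3, 9], [2, 8], [5], [7]].
After inserting 4: P = [[1, 3, 4], [2, 8, 9], [5], [7]].
After inserting 6: P = [[1, 3, 4, 6], [2, 8, 9], [5], [7]].

So P = [[1, 3, 4, 6], [2, 8, 9], [5], [7]], Q = [[1, 2, 7, 9], [3, 5, 8], [4], [6]].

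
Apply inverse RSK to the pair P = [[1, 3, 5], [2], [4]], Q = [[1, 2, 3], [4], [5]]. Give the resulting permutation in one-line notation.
Reverse the RSK construction: for i from n down to 1, find the cell of Q containing i, remove the entry at that cell from P, and reverse-bump it up through P; the value ejected from row 1 is w(i).

Step i=5: Q has 5 at row 3, column 1; remove 4 from row 3 of P and reverse-bump: 4 enters row 2 and ejects 2; 2 enters row 1 and ejects 1. So w(5) = 1. P is now [[2, 3, 5], [4]].
Step i=4: Q has 4 at row 2, column 1; remove 4 from row 2 of P and reverse-bump: 4 enters row 1 and ejects 3. So w(4) = 3. P is now [[2, 4, 5]].
Step i=3: Q has 3 at row 1, column 3; remove that cell from P, ejecting 5. So w(3) = 5. P is now [[2, 4]].
Step i=2: Q has 2 at row 1, column 2; remove that cell from P, ejecting 4. So w(2) = 4. P is now [[2]].
Step i=1: Q has 1 at row 1, column 1; remove that cell from P, ejecting 2. So w(1) = 2. P is now [].

So w = 2 4 5 3 1.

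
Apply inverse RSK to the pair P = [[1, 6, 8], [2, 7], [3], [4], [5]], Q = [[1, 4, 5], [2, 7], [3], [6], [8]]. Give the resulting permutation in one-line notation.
Reverse the RSK construction: for i from n down to 1, find the cell of Q containing i, remove the entry at that cell from P, and reverse-bump it up through P; the value ejected from row 1 is w(i).

Step i=8: Q has 8 at row 5, column 1; remove 5 from row 5 of P and reverse-bump: 5 enters row 4 and ejects 4; 4 enters row 3 and ejects 3; 3 enters row 2 and ejects 2; 2 enters row 1 and ejects 1. So w(8) = 1. P is now [[2, 6, 8], [3, 7], [4], [5]].
Step i=7: Q has 7 at row 2, column 2; remove 7 from row 2 of P and reverse-bump: 7 enters row 1 and ejects 6. So w(7) = 6. P is now [[2, 7, 8], [3], [4], [5]].
Step i=6: Q has 6 at row 4, column 1; remove 5 from row 4 of P and reverse-bump: 5 enters row 3 and ejects 4; 4 enters row 2 and ejects 3; 3 enters row 1 and ejects 2. So w(6) = 2. P is now [[3, 7, 8], [4], [5]].
Step i=5: Q has 5 at row 1, column 3; remove that cell from P, ejecting 8. So w(5) = 8. P is now [[3, 7], [4], [5]].
Step i=4: Q has 4 at row 1, column 2; remove that cell from P, ejecting 7. So w(4) = 7. P is now [[3], [4], [5]].
Step i=3: Q has 3 at row 3, column 1; remove 5 from row 3 of P and reverse-bump: 5 enters row 2 and ejects 4; 4 enters row 1 and ejects 3. So w(3) = 3. P is now [[4], [5]].
Step i=2: Q has 2 at row 2, column 1; remove 5 from row 2 of P and reverse-bump: 5 enters row 1 and ejects 4. So w(2) = 4. P is now [[5]].
Step i=1: Q has 1 at row 1, column 1; remove that cell from P, ejecting 5. So w(1) = 5. P is now [].

So w = 5 4 3 7 8 2 6 1.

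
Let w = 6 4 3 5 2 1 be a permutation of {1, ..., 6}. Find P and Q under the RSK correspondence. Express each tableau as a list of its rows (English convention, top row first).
P = [[1, 5], [2], [3], [4], [6]], Q = [[1, 4], [2], [3], [5], [6]]

Insert each entry of the permutation into P by Schensted row insertion, recording in Q the position of each new cell.

After inserting 6: P = [[6]].
After inserting 4: P = [[4], [6]].
After inserting 3: P = [[3], [4], [6]].
After inserting 5: P = [[3, 5], [4], [6]].
After inserting 2: P = [[2, 5], [3], [4], [6]].
After inserting 1: P = [[1, 5], [2], [3], [4], [6]].

So P = [[1, 5], [2], [3], [4], [6]], Q = [[1, 4], [2], [3], [5], [6]].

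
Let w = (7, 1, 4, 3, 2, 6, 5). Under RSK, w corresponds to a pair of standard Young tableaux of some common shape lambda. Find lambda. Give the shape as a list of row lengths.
[3, 2, 1, 1]

RSK row insertion gives P = [[1, 2, 5], [3, 6], [4], [7]], which has shape [3, 2, 1, 1].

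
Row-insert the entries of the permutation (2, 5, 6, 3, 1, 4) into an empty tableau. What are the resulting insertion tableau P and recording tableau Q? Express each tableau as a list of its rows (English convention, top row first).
Insert each entry of the permutation into P by Schensted row insertion, recording in Q the position of each new cell.

Insert 2: appended to row 1. P = [[2]].
Insert 5: appended to row 1. P = [[2, 5]].
Insert 6: appended to row 1. P = [[2, 5, 6]].
Insert 3: 3 bumps 5 from row 1; 5 starts row 2. P = [[2, 3, 6], [5]].
Insert 1: 1 bumps 2 from row 1; 2 bumps 5 from row 2; 5 starts row 3. P = [[1, 3, 6], [2], [5]].
Insert 4: 4 bumps 6 from row 1; 6 appends to row 2. P = [[1, 3, 4], [2, 6], [5]].

So P = [[1, 3, 4], [2, 6], [5]], Q = [[1, 2, 3], [4, 6], [5]].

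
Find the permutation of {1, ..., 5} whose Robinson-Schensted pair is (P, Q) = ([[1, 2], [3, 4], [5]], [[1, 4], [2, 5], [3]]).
Reverse RSK: for i = n, n-1, ..., 1, locate i in Q, remove the corresponding corner cell from P, and reverse-bump its entry up through P; the value ejected from row 1 is w(i).

So w = 5 3 1 4 2.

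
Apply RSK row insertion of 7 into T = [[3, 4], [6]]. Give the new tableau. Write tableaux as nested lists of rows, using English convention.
7 is larger than every entry of row 1, so it is appended to row 1. The new tableau is [[3, 4, 7], [6]].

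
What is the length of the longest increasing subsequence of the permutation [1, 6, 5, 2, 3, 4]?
4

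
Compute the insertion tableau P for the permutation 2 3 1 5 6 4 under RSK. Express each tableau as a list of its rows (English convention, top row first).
P = [[1, 3, 4, 6], [2, 5]]

Insert 2: appended to row 1. P = [[2]].
Insert 3: appended to row 1. P = [[2, 3]].
Insert 1: 1 bumps 2 from row 1; 2 starts row 2. P = [[1, 3], [2]].
Insert 5: appended to row 1. P = [[1, 3, 5], [2]].
Insert 6: appended to row 1. P = [[1, 3, 5, 6], [2]].
Insert 4: 4 bumps 5 from row 1; 5 appends to row 2. P = [[1, 3, 4, 6], [2, 5]].

So P = [[1, 3, 4, 6], [2, 5]].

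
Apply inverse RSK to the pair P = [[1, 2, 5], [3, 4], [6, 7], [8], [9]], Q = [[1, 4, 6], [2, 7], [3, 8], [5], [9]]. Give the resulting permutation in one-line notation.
9 6 3 4 1 8 7 5 2

Reverse the RSK construction: for i from n down to 1, find the cell of Q containing i, remove the entry at that cell from P, and reverse-bump it up through P; the value ejected from row 1 is w(i).

Step i=9: Q has 9 at row 5, column 1; remove 9 from row 5 of P and reverse-bump: 9 enters row 4 and ejects 8; 8 enters row 3 and ejects 7; 7 enters row 2 and ejects 4; 4 enters row 1 and ejects 2. So w(9) = 2. P is now [[1, 4, 5], [3, 7], [6, 8], [9]].
Step i=8: Q has 8 at row 3, column 2; remove 8 from row 3 of P and reverse-bump: 8 enters row 2 and ejects 7; 7 enters row 1 and ejects 5. So w(8) = 5. P is now [[1, 4, 7], [3, 8], [6], [9]].
Step i=7: Q has 7 at row 2, column 2; remove 8 from row 2 of P and reverse-bump: 8 enters row 1 and ejects 7. So w(7) = 7. P is now [[1, 4, 8], [3], [6], [9]].
Step i=6: Q has 6 at row 1, column 3; remove that cell from P, ejecting 8. So w(6) = 8. P is now [[1, 4], [3], [6], [9]].
Step i=5: Q has 5 at row 4, column 1; remove 9 from row 4 of P and reverse-bump: 9 enters row 3 and ejects 6; 6 enters row 2 and ejects 3; 3 enters row 1 and ejects 1. So w(5) = 1. P is now [[3, 4], [6], [9]].
Step i=4: Q has 4 at row 1, column 2; remove that cell from P, ejecting 4. So w(4) = 4. P is now [[3], [6], [9]].
Step i=3: Q has 3 at row 3, column 1; remove 9 from row 3 of P and reverse-bump: 9 enters row 2 and ejects 6; 6 enters row 1 and ejects 3. So w(3) = 3. P is now [[6], [9]].
Step i=2: Q has 2 at row 2, column 1; remove 9 from row 2 of P and reverse-bump: 9 enters row 1 and ejects 6. So w(2) = 6. P is now [[9]].
Step i=1: Q has 1 at row 1, column 1; remove that cell from P, ejecting 9. So w(1) = 9. P is now [].

So w = 9 6 3 4 1 8 7 5 2.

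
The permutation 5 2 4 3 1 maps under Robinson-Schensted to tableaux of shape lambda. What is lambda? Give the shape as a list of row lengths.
Row-insert each entry into an empty tableau.

After inserting 5: P = [[5]].
After inserting 2: P = [[2], [5]].
After inserting 4: P = [[2, 4], [5]].
After inserting 3: P = [[2, 3], [4], [5]].
After inserting 1: P = [[1, 3], [2], [4], [5]].

The final insertion tableau P = [[1, 3], [2], [4], [5]] has shape [2, 1, 1, 1].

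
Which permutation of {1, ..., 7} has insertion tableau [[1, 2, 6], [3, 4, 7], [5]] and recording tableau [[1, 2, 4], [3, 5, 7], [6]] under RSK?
3 5 1 7 4 2 6

Reverse the RSK construction: for i from n down to 1, find the cell of Q containing i, remove the entry at that cell from P, and reverse-bump it up through P; the value ejected from row 1 is w(i).

Step i=7: Q has 7 at row 2, column 3; remove 7 from row 2 of P and reverse-bump: 7 enters row 1 and ejects 6. So w(7) = 6. P is now [[1, 2, 7], [3, 4], [5]].
Step i=6: Q has 6 at row 3, column 1; remove 5 from row 3 of P and reverse-bump: 5 enters row 2 and ejects 4; 4 enters row 1 and ejects 2. So w(6) = 2. P is now [[1, 4, 7], [3, 5]].
Step i=5: Q has 5 at row 2, column 2; remove 5 from row 2 of P and reverse-bump: 5 enters row 1 and ejects 4. So w(5) = 4. P is now [[1, 5, 7], [3]].
Step i=4: Q has 4 at row 1, column 3; remove that cell from P, ejecting 7. So w(4) = 7. P is now [[1, 5], [3]].
Step i=3: Q has 3 at row 2, column 1; remove 3 from row 2 of P and reverse-bump: 3 enters row 1 and ejects 1. So w(3) = 1. P is now [[3, 5]].
Step i=2: Q has 2 at row 1, column 2; remove that cell from P, ejecting 5. So w(2) = 5. P is now [[3]].
Step i=1: Q has 1 at row 1, column 1; remove that cell from P, ejecting 3. So w(1) = 3. P is now [].

So w = 3 5 1 7 4 2 6.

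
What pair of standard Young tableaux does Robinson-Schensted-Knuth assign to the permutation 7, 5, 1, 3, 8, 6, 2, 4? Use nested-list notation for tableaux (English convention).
P = [[1, 2, 4], [3, 6], [5, 8], [7]], Q = [[1, 4, 5], [2, 6], [3, 8], [7]]

Insert each entry of the permutation into P by Schensted row insertion, recording in Q the position of each new cell.

Insert 7: appended to row 1. P = [[7]].
Insert 5: 5 bumps 7 from row 1; 7 starts row 2. P = [[5], [7]].
Insert 1: 1 bumps 5 from row 1; 5 bumps 7 from row 2; 7 starts row 3. P = [[1], [5], [7]].
Insert 3: appended to row 1. P = [[1, 3], [5], [7]].
Insert 8: appended to row 1. P = [[1, 3, 8], [5], [7]].
Insert 6: 6 bumps 8 from row 1; 8 appends to row 2. P = [[1, 3, 6], [5, 8], [7]].
Insert 2: 2 bumps 3 from row 1; 3 bumps 5 from row 2; 5 bumps 7 from row 3; 7 starts row 4. P = [[1, 2, 6], [3, 8], [5], [7]].
Insert 4: 4 bumps 6 from row 1; 6 bumps 8 from row 2; 8 appends to row 3. P = [[1, 2, 4], [3, 6], [5, 8], [7]].

So P = [[1, 2, 4], [3, 6], [5, 8], [7]], Q = [[1, 4, 5], [2, 6], [3, 8], [7]].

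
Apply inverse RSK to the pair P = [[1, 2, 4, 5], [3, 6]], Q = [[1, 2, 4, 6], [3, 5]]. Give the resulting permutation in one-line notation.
1 3 2 6 4 5

Reverse the RSK construction: for i from n down to 1, find the cell of Q containing i, remove the entry at that cell from P, and reverse-bump it up through P; the value ejected from row 1 is w(i).

Step i=6: Q has 6 at row 1, column 4; remove that cell from P, ejecting 5. So w(6) = 5. P is now [[1, 2, 4], [3, 6]].
Step i=5: Q has 5 at row 2, column 2; remove 6 from row 2 of P and reverse-bump: 6 enters row 1 and ejects 4. So w(5) = 4. P is now [[1, 2, 6], [3]].
Step i=4: Q has 4 at row 1, column 3; remove that cell from P, ejecting 6. So w(4) = 6. P is now [[1, 2], [3]].
Step i=3: Q has 3 at row 2, column 1; remove 3 from row 2 of P and reverse-bump: 3 enters row 1 and ejects 2. So w(3) = 2. P is now [[1, 3]].
Step i=2: Q has 2 at row 1, column 2; remove that cell from P, ejecting 3. So w(2) = 3. P is now [[1]].
Step i=1: Q has 1 at row 1, column 1; remove that cell from P, ejecting 1. So w(1) = 1. P is now [].

So w = 1 3 2 6 4 5.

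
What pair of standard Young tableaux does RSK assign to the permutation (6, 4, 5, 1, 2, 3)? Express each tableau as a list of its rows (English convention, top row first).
P = [[1, 2, 3], [4, 5], [6]], Q = [[1, 3, 6], [2, 5], [4]]

Insert each entry of the permutation into P by Schensted row insertion, recording in Q the position of each new cell.

Insert 6: appended to row 1. P = [[6]].
Insert 4: 4 bumps 6 from row 1; 6 starts row 2. P = [[4], [6]].
Insert 5: appended to row 1. P = [[4, 5], [6]].
Insert 1: 1 bumps 4 from row 1; 4 bumps 6 from row 2; 6 starts row 3. P = [[1, 5], [4], [6]].
Insert 2: 2 bumps 5 from row 1; 5 appends to row 2. P = [[1, 2], [4, 5], [6]].
Insert 3: appended to row 1. P = [[1, 2, 3], [4, 5], [6]].

So P = [[1, 2, 3], [4, 5], [6]], Q = [[1, 3, 6], [2, 5], [4]].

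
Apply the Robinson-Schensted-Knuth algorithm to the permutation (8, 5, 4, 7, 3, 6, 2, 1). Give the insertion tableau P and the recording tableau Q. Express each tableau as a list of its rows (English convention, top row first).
P = [[1, 6], [2, 7], [3], [4], [5], [8]], Q = [[1, 4], [2, 6], [3], [5], [7], [8]]

Insert each entry of the permutation into P by Schensted row insertion, recording in Q the position of each new cell.

Insert 8: appended to row 1. P = [[8]].
Insert 5: 5 bumps 8 from row 1; 8 starts row 2. P = [[5], [8]].
Insert 4: 4 bumps 5 from row 1; 5 bumps 8 from row 2; 8 starts row 3. P = [[4], [5], [8]].
Insert 7: appended to row 1. P = [[4, 7], [5], [8]].
Insert 3: 3 bumps 4 from row 1; 4 bumps 5 from row 2; 5 bumps 8 from row 3; 8 starts row 4. P = [[3, 7], [4], [5], [8]].
Insert 6: 6 bumps 7 from row 1; 7 appends to row 2. P = [[3, 6], [4, 7], [5], [8]].
Insert 2: 2 bumps 3 from row 1; 3 bumps 4 from row 2; 4 bumps 5 from row 3; 5 bumps 8 from row 4; 8 starts row 5. P = [[2, 6], [3, 7], [4], [5], [8]].
Insert 1: 1 bumps 2 from row 1; 2 bumps 3 from row 2; 3 bumps 4 from row 3; 4 bumps 5 from row 4; 5 bumps 8 from row 5; 8 starts row 6. P = [[1, 6], [2, 7], [3], [4], [5], [8]].

So P = [[1, 6], [2, 7], [3], [4], [5], [8]], Q = [[1, 4], [2, 6], [3], [5], [7], [8]].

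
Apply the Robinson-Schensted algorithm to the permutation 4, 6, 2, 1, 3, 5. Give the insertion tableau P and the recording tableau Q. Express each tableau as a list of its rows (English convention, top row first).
Insert each entry of the permutation into P by Schensted row insertion, recording in Q the position of each new cell.

Insert 4: appended to row 1. P = [[4]].
Insert 6: appended to row 1. P = [[4, 6]].
Insert 2: 2 bumps 4 from row 1; 4 starts row 2. P = [[2, 6], [4]].
Insert 1: 1 bumps 2 from row 1; 2 bumps 4 from row 2; 4 starts row 3. P = [[1, 6], [2], [4]].
Insert 3: 3 bumps 6 from row 1; 6 appends to row 2. P = [[1, 3], [2, 6], [4]].
Insert 5: appended to row 1. P = [[1, 3, 5], [2, 6], [4]].

So P = [[1, 3, 5], [2, 6], [4]], Q = [[1, 2, 6], [3, 5], [4]].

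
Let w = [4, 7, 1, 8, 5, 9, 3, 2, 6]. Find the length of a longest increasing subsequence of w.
4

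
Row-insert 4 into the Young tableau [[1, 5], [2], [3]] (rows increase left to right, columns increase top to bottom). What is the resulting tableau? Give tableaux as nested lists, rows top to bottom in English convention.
[[1, 4], [2, 5], [3]]

In row 1, 4 replaces 5 (the leftmost entry greater than 4); 5 is bumped to row 2. 5 is appended to row 2. The new tableau is [[1, 4], [2, 5], [3]].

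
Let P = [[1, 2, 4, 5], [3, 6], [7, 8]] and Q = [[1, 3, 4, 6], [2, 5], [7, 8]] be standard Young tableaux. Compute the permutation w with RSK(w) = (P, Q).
Reverse the RSK construction: for i from n down to 1, find the cell of Q containing i, remove the entry at that cell from P, and reverse-bump it up through P; the value ejected from row 1 is w(i).

Step i=8: Q has 8 at row 3, column 2; remove 8 from row 3 of P and reverse-bump: 8 enters row 2 and ejects 6; 6 enters row 1 and ejects 5. So w(8) = 5. P is now [[1, 2, 4, 6], [3, 8], [7]].
Step i=7: Q has 7 at row 3, column 1; remove 7 from row 3 of P and reverse-bump: 7 enters row 2 and ejects 3; 3 enters row 1 and ejects 2. So w(7) = 2. P is now [[1, 3, 4, 6], [7, 8]].
Step i=6: Q has 6 at row 1, column 4; remove that cell from P, ejecting 6. So w(6) = 6. P is now [[1, 3, 4], [7, 8]].
Step i=5: Q has 5 at row 2, column 2; remove 8 from row 2 of P and reverse-bump: 8 enters row 1 and ejects 4. So w(5) = 4. P is now [[1, 3, 8], [7]].
Step i=4: Q has 4 at row 1, column 3; remove that cell from P, ejecting 8. So w(4) = 8. P is now [[1, 3], [7]].
Step i=3: Q has 3 at row 1, column 2; remove that cell from P, ejecting 3. So w(3) = 3. P is now [[1], [7]].
Step i=2: Q has 2 at row 2, column 1; remove 7 from row 2 of P and reverse-bump: 7 enters row 1 and ejects 1. So w(2) = 1. P is now [[7]].
Step i=1: Q has 1 at row 1, column 1; remove that cell from P, ejecting 7. So w(1) = 7. P is now [].

So w = 7 1 3 8 4 6 2 5.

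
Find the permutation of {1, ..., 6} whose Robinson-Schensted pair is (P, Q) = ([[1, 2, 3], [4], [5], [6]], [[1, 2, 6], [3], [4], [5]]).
Reverse RSK: for i = n, n-1, ..., 1, locate i in Q, remove the corresponding corner cell from P, and reverse-bump its entry up through P; the value ejected from row 1 is w(i).

So w = 1 6 5 4 2 3.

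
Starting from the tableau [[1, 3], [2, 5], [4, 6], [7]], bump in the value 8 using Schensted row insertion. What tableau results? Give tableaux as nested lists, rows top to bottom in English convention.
[[1, 3, 8], [2, 5], [4, 6], [7]]

8 is larger than every entry of row 1, so it is appended to row 1. The new tableau is [[1, 3, 8], [2, 5], [4, 6], [7]].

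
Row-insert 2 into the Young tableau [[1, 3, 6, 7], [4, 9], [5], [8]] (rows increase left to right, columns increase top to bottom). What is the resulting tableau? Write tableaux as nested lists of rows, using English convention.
[[1, 2, 6, 7], [3, 9], [4], [5], [8]]

In row 1, 2 replaces 3 (the leftmost entry greater than 2); 3 is bumped to row 2. In row 2, 3 replaces 4 (the leftmost entry greater than 3); 4 is bumped to row 3. In row 3, 4 replaces 5 (the leftmost entry greater than 4); 5 is bumped to row 4. In row 4, 5 replaces 8 (the leftmost entry greater than 5); 8 is bumped to row 5. 8 starts a new row 5. The new tableau is [[1, 2, 6, 7], [3, 9], [4], [5], [8]].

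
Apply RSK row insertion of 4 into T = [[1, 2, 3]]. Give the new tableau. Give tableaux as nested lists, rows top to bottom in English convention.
4 is larger than every entry of row 1, so it is appended to row 1. The new tableau is [[1, 2, 3, 4]].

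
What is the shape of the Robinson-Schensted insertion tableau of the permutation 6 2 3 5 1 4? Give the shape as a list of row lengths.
Row-insert each entry into an empty tableau.

After inserting 6: P = [[6]].
After inserting 2: P = [[2], [6]].
After inserting 3: P = [[2, 3], [6]].
After inserting 5: P = [[2, 3, 5], [6]].
After inserting 1: P = [[1, 3, 5], [2], [6]].
After inserting 4: P = [[1, 3, 4], [2, 5], [6]].

The final insertion tableau P = [[1, 3, 4], [2, 5], [6]] has shape [3, 2, 1].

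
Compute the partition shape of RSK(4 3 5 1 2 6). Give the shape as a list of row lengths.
Row-insert each entry into an empty tableau.

After inserting 4: P = [[4]].
After inserting 3: P = [[3], [4]].
After inserting 5: P = [[3, 5], [4]].
After inserting 1: P = [[1, 5], [3], [4]].
After inserting 2: P = [[1, 2], [3, 5], [4]].
After inserting 6: P = [[1, 2, 6], [3, 5], [4]].

The final insertion tableau P = [[1, 2, 6], [3, 5], [4]] has shape [3, 2, 1].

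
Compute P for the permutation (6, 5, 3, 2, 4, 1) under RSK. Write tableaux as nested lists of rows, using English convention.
Insert 6: appended to row 1. P = [[6]].
Insert 5: 5 bumps 6 from row 1; 6 starts row 2. P = [[5], [6]].
Insert 3: 3 bumps 5 from row 1; 5 bumps 6 from row 2; 6 starts row 3. P = [[3], [5], [6]].
Insert 2: 2 bumps 3 from row 1; 3 bumps 5 from row 2; 5 bumps 6 from row 3; 6 starts row 4. P = [[2], [3], [5], [6]].
Insert 4: appended to row 1. P = [[2, 4], [3], [5], [6]].
Insert 1: 1 bumps 2 from row 1; 2 bumps 3 from row 2; 3 bumps 5 from row 3; 5 bumps 6 from row 4; 6 starts row 5. P = [[1, 4], [2], [3], [5], [6]].

So P = [[1, 4], [2], [3], [5], [6]].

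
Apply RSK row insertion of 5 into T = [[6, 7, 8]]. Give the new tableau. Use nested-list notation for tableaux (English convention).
In row 1, 5 replaces 6 (the leftmost entry greater than 5); 6 is bumped to row 2. 6 starts a new row 2. The new tableau is [[5, 7, 8], [6]].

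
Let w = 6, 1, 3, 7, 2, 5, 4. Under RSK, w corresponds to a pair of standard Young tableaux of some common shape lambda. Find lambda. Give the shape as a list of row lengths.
[3, 2, 2]

Row-insert each entry into an empty tableau.

After inserting 6: P = [[6]].
After inserting 1: P = [[1], [6]].
After inserting 3: P = [[1, 3], [6]].
After inserting 7: P = [[1, 3, 7], [6]].
After inserting 2: P = [[1, 2, 7], [3], [6]].
After inserting 5: P = [[1, 2, 5], [3, 7], [6]].
After inserting 4: P = [[1, 2, 4], [3, 5], [6, 7]].

The final insertion tableau P = [[1, 2, 4], [3, 5], [6, 7]] has shape [3, 2, 2].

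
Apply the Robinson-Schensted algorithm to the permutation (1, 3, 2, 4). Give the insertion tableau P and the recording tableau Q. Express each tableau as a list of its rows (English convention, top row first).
Insert each entry of the permutation into P by Schensted row insertion, recording in Q the position of each new cell.

After inserting 1: P = [[1]].
After inserting 3: P = [[1, 3]].
After inserting 2: P = [[1, 2], [3]].
After inserting 4: P = [[1, 2, 4], [3]].

So P = [[1, 2, 4], [3]], Q = [[1, 2, 4], [3]].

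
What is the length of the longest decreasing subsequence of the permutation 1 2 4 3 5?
2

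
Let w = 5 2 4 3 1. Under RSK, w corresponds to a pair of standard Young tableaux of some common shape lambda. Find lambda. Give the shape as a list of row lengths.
[2, 1, 1, 1]

RSK row insertion gives P = [[1, 3], [2], [4], [5]], which has shape [2, 1, 1, 1].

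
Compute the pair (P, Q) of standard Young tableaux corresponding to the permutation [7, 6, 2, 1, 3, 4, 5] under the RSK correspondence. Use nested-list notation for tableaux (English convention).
P = [[1, 3, 4, 5], [2], [6], [7]], Q = [[1, 5, 6, 7], [2], [3], [4]]

Insert each entry of the permutation into P by Schensted row insertion, recording in Q the position of each new cell.

Insert 7: appended to row 1. P = [[7]].
Insert 6: 6 bumps 7 from row 1; 7 starts row 2. P = [[6], [7]].
Insert 2: 2 bumps 6 from row 1; 6 bumps 7 from row 2; 7 starts row 3. P = [[2], [6], [7]].
Insert 1: 1 bumps 2 from row 1; 2 bumps 6 from row 2; 6 bumps 7 from row 3; 7 starts row 4. P = [[1], [2], [6], [7]].
Insert 3: appended to row 1. P = [[1, 3], [2], [6], [7]].
Insert 4: appended to row 1. P = [[1, 3, 4], [2], [6], [7]].
Insert 5: appended to row 1. P = [[1, 3, 4, 5], [2], [6], [7]].

So P = [[1, 3, 4, 5], [2], [6], [7]], Q = [[1, 5, 6, 7], [2], [3], [4]].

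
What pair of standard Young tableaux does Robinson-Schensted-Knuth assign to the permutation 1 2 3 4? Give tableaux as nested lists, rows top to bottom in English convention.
Insert each entry of the permutation into P by Schensted row insertion, recording in Q the position of each new cell.

After inserting 1: P = [[1]].
After inserting 2: P = [[1, 2]].
After inserting 3: P = [[1, 2, 3]].
After inserting 4: P = [[1, 2, 3, 4]].

So P = [[1, 2, 3, 4]], Q = [[1, 2, 3, 4]].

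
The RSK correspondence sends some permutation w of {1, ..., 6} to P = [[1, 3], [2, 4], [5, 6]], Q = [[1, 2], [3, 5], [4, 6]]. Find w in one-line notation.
5 6 2 1 4 3

Reverse the RSK construction: for i from n down to 1, find the cell of Q containing i, remove the entry at that cell from P, and reverse-bump it up through P; the value ejected from row 1 is w(i).

Step i=6: Q has 6 at row 3, column 2; remove 6 from row 3 of P and reverse-bump: 6 enters row 2 and ejects 4; 4 enters row 1 and ejects 3. So w(6) = 3. P is now [[1, 4], [2, 6], [5]].
Step i=5: Q has 5 at row 2, column 2; remove 6 from row 2 of P and reverse-bump: 6 enters row 1 and ejects 4. So w(5) = 4. P is now [[1, 6], [2], [5]].
Step i=4: Q has 4 at row 3, column 1; remove 5 from row 3 of P and reverse-bump: 5 enters row 2 and ejects 2; 2 enters row 1 and ejects 1. So w(4) = 1. P is now [[2, 6], [5]].
Step i=3: Q has 3 at row 2, column 1; remove 5 from row 2 of P and reverse-bump: 5 enters row 1 and ejects 2. So w(3) = 2. P is now [[5, 6]].
Step i=2: Q has 2 at row 1, column 2; remove that cell from P, ejecting 6. So w(2) = 6. P is now [[5]].
Step i=1: Q has 1 at row 1, column 1; remove that cell from P, ejecting 5. So w(1) = 5. P is now [].

So w = 5 6 2 1 4 3.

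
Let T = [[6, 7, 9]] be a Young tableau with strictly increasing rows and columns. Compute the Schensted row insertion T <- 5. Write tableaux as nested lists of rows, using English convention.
In row 1, 5 replaces 6 (the leftmost entry greater than 5); 6 is bumped to row 2. 6 starts a new row 2. The new tableau is [[5, 7, 9], [6]].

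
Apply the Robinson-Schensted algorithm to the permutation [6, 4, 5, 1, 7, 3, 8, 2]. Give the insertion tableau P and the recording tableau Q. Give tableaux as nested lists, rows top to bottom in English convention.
P = [[1, 2, 7, 8], [3, 5], [4], [6]], Q = [[1, 3, 5, 7], [2, 6], [4], [8]]

Insert each entry of the permutation into P by Schensted row insertion, recording in Q the position of each new cell.

Insert 6: appended to row 1. P = [[6]], Q = [[1]].
Insert 4: 4 bumps 6 from row 1; 6 starts row 2. P = [[4], [6]], Q = [[1], [2]].
Insert 5: appended to row 1. P = [[4, 5], [6]], Q = [[1, 3], [2]].
Insert 1: 1 bumps 4 from row 1; 4 bumps 6 from row 2; 6 starts row 3. P = [[1, 5], [4], [6]], Q = [[1, 3], [2], [4]].
Insert 7: appended to row 1. P = [[1, 5, 7], [4], [6]], Q = [[1, 3, 5], [2], [4]].
Insert 3: 3 bumps 5 from row 1; 5 appends to row 2. P = [[1, 3, 7], [4, 5], [6]], Q = [[1, 3, 5], [2, 6], [4]].
Insert 8: appended to row 1. P = [[1, 3, 7, 8], [4, 5], [6]], Q = [[1, 3, 5, 7], [2, 6], [4]].
Insert 2: 2 bumps 3 from row 1; 3 bumps 4 from row 2; 4 bumps 6 from row 3; 6 starts row 4. P = [[1, 2, 7, 8], [3, 5], [4], [6]], Q = [[1, 3, 5, 7], [2, 6], [4], [8]].

So P = [[1, 2, 7, 8], [3, 5], [4], [6]], Q = [[1, 3, 5, 7], [2, 6], [4], [8]].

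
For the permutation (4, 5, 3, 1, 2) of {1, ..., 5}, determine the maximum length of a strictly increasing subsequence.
2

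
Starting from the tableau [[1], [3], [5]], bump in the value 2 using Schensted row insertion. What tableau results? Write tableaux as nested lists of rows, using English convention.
[[1, 2], [3], [5]]

2 is larger than every entry of row 1, so it is appended to row 1. The new tableau is [[1, 2], [3], [5]].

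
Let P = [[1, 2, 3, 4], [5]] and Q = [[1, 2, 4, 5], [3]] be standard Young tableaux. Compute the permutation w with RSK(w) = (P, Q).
1 5 2 3 4

Reverse the RSK construction: for i from n down to 1, find the cell of Q containing i, remove the entry at that cell from P, and reverse-bump it up through P; the value ejected from row 1 is w(i).

Step i=5: Q has 5 at row 1, column 4; remove that cell from P, ejecting 4. So w(5) = 4. P is now [[1, 2, 3], [5]].
Step i=4: Q has 4 at row 1, column 3; remove that cell from P, ejecting 3. So w(4) = 3. P is now [[1, 2], [5]].
Step i=3: Q has 3 at row 2, column 1; remove 5 from row 2 of P and reverse-bump: 5 enters row 1 and ejects 2. So w(3) = 2. P is now [[1, 5]].
Step i=2: Q has 2 at row 1, column 2; remove that cell from P, ejecting 5. So w(2) = 5. P is now [[1]].
Step i=1: Q has 1 at row 1, column 1; remove that cell from P, ejecting 1. So w(1) = 1. P is now [].

So w = 1 5 2 3 4.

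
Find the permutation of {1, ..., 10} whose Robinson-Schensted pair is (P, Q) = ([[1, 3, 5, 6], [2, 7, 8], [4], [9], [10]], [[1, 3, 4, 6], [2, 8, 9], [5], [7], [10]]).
Reverse the RSK construction: for i from n down to 1, find the cell of Q containing i, remove the entry at that cell from P, and reverse-bump it up through P; the value ejected from row 1 is w(i).

Step i=10: Q has 10 at row 5, column 1; remove 10 from row 5 of P and reverse-bump: 10 enters row 4 and ejects 9; 9 enters row 3 and ejects 4; 4 enters row 2 and ejects 2; 2 enters row 1 and ejects 1. So w(10) = 1. P is now [[2, 3, 5, 6], [4, 7, 8], [9], [10]].
Step i=9: Q has 9 at row 2, column 3; remove 8 from row 2 of P and reverse-bump: 8 enters row 1 and ejects 6. So w(9) = 6. P is now [[2, 3, 5, 8], [4, 7], [9], [10]].
Step i=8: Q has 8 at row 2, column 2; remove 7 from row 2 of P and reverse-bump: 7 enters row 1 and ejects 5. So w(8) = 5. P is now [[2, 3, 7, 8], [4], [9], [10]].
Step i=7: Q has 7 at row 4, column 1; remove 10 from row 4 of P and reverse-bump: 10 enters row 3 and ejects 9; 9 enters row 2 and ejects 4; 4 enters row 1 and ejects 3. So w(7) = 3. P is now [[2, 4, 7, 8], [9], [10]].
Step i=6: Q has 6 at row 1, column 4; remove that cell from P, ejecting 8. So w(6) = 8. P is now [[2, 4, 7], [9], [10]].
Step i=5: Q has 5 at row 3, column 1; remove 10 from row 3 of P and reverse-bump: 10 enters row 2 and ejects 9; 9 enters row 1 and ejects 7. So w(5) = 7. P is now [[2, 4, 9], [10]].
Step i=4: Q has 4 at row 1, column 3; remove that cell from P, ejecting 9. So w(4) = 9. P is now [[2, 4], [10]].
Step i=3: Q has 3 at row 1, column 2; remove that cell from P, ejecting 4. So w(3) = 4. P is now [[2], [10]].
Step i=2: Q has 2 at row 2, column 1; remove 10 from row 2 of P and reverse-bump: 10 enters row 1 and ejects 2. So w(2) = 2. P is now [[10]].
Step i=1: Q has 1 at row 1, column 1; remove that cell from P, ejecting 10. So w(1) = 10. P is now [].

So w = 10 2 4 9 7 8 3 5 6 1.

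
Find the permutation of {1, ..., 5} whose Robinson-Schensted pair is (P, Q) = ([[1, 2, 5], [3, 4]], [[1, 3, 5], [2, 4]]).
Reverse the RSK construction: for i from n down to 1, find the cell of Q containing i, remove the entry at that cell from P, and reverse-bump it up through P; the value ejected from row 1 is w(i).

Step i=5: Q has 5 at row 1, column 3; remove that cell from P, ejecting 5. So w(5) = 5. P is now [[1, 2], [3, 4]].
Step i=4: Q has 4 at row 2, column 2; remove 4 from row 2 of P and reverse-bump: 4 enters row 1 and ejects 2. So w(4) = 2. P is now [[1, 4], [3]].
Step i=3: Q has 3 at row 1, column 2; remove that cell from P, ejecting 4. So w(3) = 4. P is now [[1], [3]].
Step i=2: Q has 2 at row 2, column 1; remove 3 from row 2 of P and reverse-bump: 3 enters row 1 and ejects 1. So w(2) = 1. P is now [[3]].
Step i=1: Q has 1 at row 1, column 1; remove that cell from P, ejecting 3. So w(1) = 3. P is now [].

So w = 3 1 4 2 5.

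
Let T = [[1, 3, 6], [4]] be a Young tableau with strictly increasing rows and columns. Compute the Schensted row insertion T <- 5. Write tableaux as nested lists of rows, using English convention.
[[1, 3, 5], [4, 6]]

In row 1, 5 replaces 6 (the leftmost entry greater than 5); 6 is bumped to row 2. 6 is appended to row 2. The new tableau is [[1, 3, 5], [4, 6]].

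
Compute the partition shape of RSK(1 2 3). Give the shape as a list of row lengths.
[3]

Row-insert each entry into an empty tableau.

After inserting 1: P = [[1]].
After inserting 2: P = [[1, 2]].
After inserting 3: P = [[1, 2, 3]].

The final insertion tableau P = [[1, 2, 3]] has shape [3].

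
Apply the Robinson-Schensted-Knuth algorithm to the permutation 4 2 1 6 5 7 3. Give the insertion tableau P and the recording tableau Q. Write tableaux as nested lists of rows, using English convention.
Insert each entry of the permutation into P by Schensted row insertion, recording in Q the position of each new cell.

Insert 4: appended to row 1. P = [[4]], Q = [[1]].
Insert 2: 2 bumps 4 from row 1; 4 starts row 2. P = [[2], [4]], Q = [[1], [2]].
Insert 1: 1 bumps 2 from row 1; 2 bumps 4 from row 2; 4 starts row 3. P = [[1], [2], [4]], Q = [[1], [2], [3]].
Insert 6: appended to row 1. P = [[1, 6], [2], [4]], Q = [[1, 4], [2], [3]].
Insert 5: 5 bumps 6 from row 1; 6 appends to row 2. P = [[1, 5], [2, 6], [4]], Q = [[1, 4], [2, 5], [3]].
Insert 7: appended to row 1. P = [[1, 5, 7], [2, 6], [4]], Q = [[1, 4, 6], [2, 5], [3]].
Insert 3: 3 bumps 5 from row 1; 5 bumps 6 from row 2; 6 appends to row 3. P = [[1, 3, 7], [2, 5], [4, 6]], Q = [[1, 4, 6], [2, 5], [3, 7]].

So P = [[1, 3, 7], [2, 5], [4, 6]], Q = [[1, 4, 6], [2, 5], [3, 7]].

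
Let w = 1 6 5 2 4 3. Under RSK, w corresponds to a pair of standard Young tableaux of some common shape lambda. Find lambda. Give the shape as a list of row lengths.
Row-insert each entry into an empty tableau.

After inserting 1: P = [[1]].
After inserting 6: P = [[1, 6]].
After inserting 5: P = [[1, 5], [6]].
After inserting 2: P = [[1, 2], [5], [6]].
After inserting 4: P = [[1, 2, 4], [5], [6]].
After inserting 3: P = [[1, 2, 3], [4], [5], [6]].

The final insertion tableau P = [[1, 2, 3], [4], [5], [6]] has shape [3, 1, 1, 1].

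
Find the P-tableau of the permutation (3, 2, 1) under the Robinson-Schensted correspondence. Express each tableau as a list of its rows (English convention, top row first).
P = [[1], [2], [3]]

Insert 3: appended to row 1. P = [[3]].
Insert 2: 2 bumps 3 from row 1; 3 starts row 2. P = [[2], [3]].
Insert 1: 1 bumps 2 from row 1; 2 bumps 3 from row 2; 3 starts row 3. P = [[1], [2], [3]].

So P = [[1], [2], [3]].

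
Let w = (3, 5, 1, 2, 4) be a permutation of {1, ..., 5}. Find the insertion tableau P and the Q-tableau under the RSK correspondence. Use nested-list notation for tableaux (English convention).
P = [[1, 2, 4], [3, 5]], Q = [[1, 2, 5], [3, 4]]

Insert each entry of the permutation into P by Schensted row insertion, recording in Q the position of each new cell.

Insert 3: appended to row 1. P = [[3]], Q = [[1]].
Insert 5: appended to row 1. P = [[3, 5]], Q = [[1, 2]].
Insert 1: 1 bumps 3 from row 1; 3 starts row 2. P = [[1, 5], [3]], Q = [[1, 2], [3]].
Insert 2: 2 bumps 5 from row 1; 5 appends to row 2. P = [[1, 2], [3, 5]], Q = [[1, 2], [3, 4]].
Insert 4: appended to row 1. P = [[1, 2, 4], [3, 5]], Q = [[1, 2, 5], [3, 4]].

So P = [[1, 2, 4], [3, 5]], Q = [[1, 2, 5], [3, 4]].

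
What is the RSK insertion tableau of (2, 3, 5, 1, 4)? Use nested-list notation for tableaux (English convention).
After inserting 2: P = [[2]].
After inserting 3: P = [[2, 3]].
After inserting 5: P = [[2, 3, 5]].
After inserting 1: P = [[1, 3, 5], [2]].
After inserting 4: P = [[1, 3, 4], [2, 5]].

So P = [[1, 3, 4], [2, 5]].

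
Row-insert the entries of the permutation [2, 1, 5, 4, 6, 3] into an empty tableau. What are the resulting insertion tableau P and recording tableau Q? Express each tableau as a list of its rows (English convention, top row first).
P = [[1, 3, 6], [2, 4], [5]], Q = [[1, 3, 5], [2, 4], [6]]

Insert each entry of the permutation into P by Schensted row insertion, recording in Q the position of each new cell.

Insert 2: appended to row 1. P = [[2]].
Insert 1: 1 bumps 2 from row 1; 2 starts row 2. P = [[1], [2]].
Insert 5: appended to row 1. P = [[1, 5], [2]].
Insert 4: 4 bumps 5 from row 1; 5 appends to row 2. P = [[1, 4], [2, 5]].
Insert 6: appended to row 1. P = [[1, 4, 6], [2, 5]].
Insert 3: 3 bumps 4 from row 1; 4 bumps 5 from row 2; 5 starts row 3. P = [[1, 3, 6], [2, 4], [5]].

So P = [[1, 3, 6], [2, 4], [5]], Q = [[1, 3, 5], [2, 4], [6]].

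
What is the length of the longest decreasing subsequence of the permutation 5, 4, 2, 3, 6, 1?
4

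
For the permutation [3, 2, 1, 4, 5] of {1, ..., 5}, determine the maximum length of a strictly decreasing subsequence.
3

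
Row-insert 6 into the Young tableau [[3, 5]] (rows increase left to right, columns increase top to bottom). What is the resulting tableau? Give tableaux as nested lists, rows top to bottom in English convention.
[[3, 5, 6]]

6 is larger than every entry of row 1, so it is appended to row 1. The new tableau is [[3, 5, 6]].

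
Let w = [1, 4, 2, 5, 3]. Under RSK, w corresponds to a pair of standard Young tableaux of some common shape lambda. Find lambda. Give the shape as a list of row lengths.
[3, 2]

Row-insert each entry into an empty tableau.

After inserting 1: P = [[1]].
After inserting 4: P = [[1, 4]].
After inserting 2: P = [[1, 2], [4]].
After inserting 5: P = [[1, 2, 5], [4]].
After inserting 3: P = [[1, 2, 3], [4, 5]].

The final insertion tableau P = [[1, 2, 3], [4, 5]] has shape [3, 2].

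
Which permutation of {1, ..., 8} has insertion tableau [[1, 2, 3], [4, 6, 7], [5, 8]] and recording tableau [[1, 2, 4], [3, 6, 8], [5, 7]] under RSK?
5 6 4 8 1 7 2 3

Reverse the RSK construction: for i from n down to 1, find the cell of Q containing i, remove the entry at that cell from P, and reverse-bump it up through P; the value ejected from row 1 is w(i).

Step i=8: Q has 8 at row 2, column 3; remove 7 from row 2 of P and reverse-bump: 7 enters row 1 and ejects 3. So w(8) = 3. P is now [[1, 2, 7], [4, 6], [5, 8]].
Step i=7: Q has 7 at row 3, column 2; remove 8 from row 3 of P and reverse-bump: 8 enters row 2 and ejects 6; 6 enters row 1 and ejects 2. So w(7) = 2. P is now [[1, 6, 7], [4, 8], [5]].
Step i=6: Q has 6 at row 2, column 2; remove 8 from row 2 of P and reverse-bump: 8 enters row 1 and ejects 7. So w(6) = 7. P is now [[1, 6, 8], [4], [5]].
Step i=5: Q has 5 at row 3, column 1; remove 5 from row 3 of P and reverse-bump: 5 enters row 2 and ejects 4; 4 enters row 1 and ejects 1. So w(5) = 1. P is now [[4, 6, 8], [5]].
Step i=4: Q has 4 at row 1, column 3; remove that cell from P, ejecting 8. So w(4) = 8. P is now [[4, 6], [5]].
Step i=3: Q has 3 at row 2, column 1; remove 5 from row 2 of P and reverse-bump: 5 enters row 1 and ejects 4. So w(3) = 4. P is now [[5, 6]].
Step i=2: Q has 2 at row 1, column 2; remove that cell from P, ejecting 6. So w(2) = 6. P is now [[5]].
Step i=1: Q has 1 at row 1, column 1; remove that cell from P, ejecting 5. So w(1) = 5. P is now [].

So w = 5 6 4 8 1 7 2 3.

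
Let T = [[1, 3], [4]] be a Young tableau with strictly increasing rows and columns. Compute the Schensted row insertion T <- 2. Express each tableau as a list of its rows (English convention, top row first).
In row 1, 2 replaces 3 (the leftmost entry greater than 2); 3 is bumped to row 2. In row 2, 3 replaces 4 (the leftmost entry greater than 3); 4 is bumped to row 3. 4 starts a new row 3. The new tableau is [[1, 2], [3], [4]].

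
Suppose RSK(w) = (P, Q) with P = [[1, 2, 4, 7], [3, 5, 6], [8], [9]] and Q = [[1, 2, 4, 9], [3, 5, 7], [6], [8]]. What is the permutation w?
Reverse the RSK construction: for i from n down to 1, find the cell of Q containing i, remove the entry at that cell from P, and reverse-bump it up through P; the value ejected from row 1 is w(i).

Step i=9: Q has 9 at row 1, column 4; remove that cell from P, ejecting 7. So w(9) = 7. P is now [[1, 2, 4], [3, 5, 6], [8], [9]].
Step i=8: Q has 8 at row 4, column 1; remove 9 from row 4 of P and reverse-bump: 9 enters row 3 and ejects 8; 8 enters row 2 and ejects 6; 6 enters row 1 and ejects 4. So w(8) = 4. P is now [[1, 2, 6], [3, 5, 8], [9]].
Step i=7: Q has 7 at row 2, column 3; remove 8 from row 2 of P and reverse-bump: 8 enters row 1 and ejects 6. So w(7) = 6. P is now [[1, 2, 8], [3, 5], [9]].
Step i=6: Q has 6 at row 3, column 1; remove 9 from row 3 of P and reverse-bump: 9 enters row 2 and ejects 5; 5 enters row 1 and ejects 2. So w(6) = 2. P is now [[1, 5, 8], [3, 9]].
Step i=5: Q has 5 at row 2, column 2; remove 9 from row 2 of P and reverse-bump: 9 enters row 1 and ejects 8. So w(5) = 8. P is now [[1, 5, 9], [3]].
Step i=4: Q has 4 at row 1, column 3; remove that cell from P, ejecting 9. So w(4) = 9. P is now [[1, 5], [3]].
Step i=3: Q has 3 at row 2, column 1; remove 3 from row 2 of P and reverse-bump: 3 enters row 1 and ejects 1. So w(3) = 1. P is now [[3, 5]].
Step i=2: Q has 2 at row 1, column 2; remove that cell from P, ejecting 5. So w(2) = 5. P is now [[3]].
Step i=1: Q has 1 at row 1, column 1; remove that cell from P, ejecting 3. So w(1) = 3. P is now [].

So w = 3 5 1 9 8 2 6 4 7.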